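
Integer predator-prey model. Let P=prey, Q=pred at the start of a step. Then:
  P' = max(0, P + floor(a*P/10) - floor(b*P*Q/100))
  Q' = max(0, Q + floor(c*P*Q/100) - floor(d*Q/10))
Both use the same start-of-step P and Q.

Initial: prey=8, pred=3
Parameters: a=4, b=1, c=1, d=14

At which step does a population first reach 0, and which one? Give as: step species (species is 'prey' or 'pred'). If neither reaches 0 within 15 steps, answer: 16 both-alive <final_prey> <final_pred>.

Step 1: prey: 8+3-0=11; pred: 3+0-4=0
First extinction: pred at step 1

Answer: 1 pred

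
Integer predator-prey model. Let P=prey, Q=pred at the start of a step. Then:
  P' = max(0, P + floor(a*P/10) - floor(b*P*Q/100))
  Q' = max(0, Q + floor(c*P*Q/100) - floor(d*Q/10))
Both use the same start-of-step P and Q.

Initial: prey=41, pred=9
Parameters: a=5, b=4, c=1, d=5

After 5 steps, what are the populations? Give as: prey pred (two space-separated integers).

Step 1: prey: 41+20-14=47; pred: 9+3-4=8
Step 2: prey: 47+23-15=55; pred: 8+3-4=7
Step 3: prey: 55+27-15=67; pred: 7+3-3=7
Step 4: prey: 67+33-18=82; pred: 7+4-3=8
Step 5: prey: 82+41-26=97; pred: 8+6-4=10

Answer: 97 10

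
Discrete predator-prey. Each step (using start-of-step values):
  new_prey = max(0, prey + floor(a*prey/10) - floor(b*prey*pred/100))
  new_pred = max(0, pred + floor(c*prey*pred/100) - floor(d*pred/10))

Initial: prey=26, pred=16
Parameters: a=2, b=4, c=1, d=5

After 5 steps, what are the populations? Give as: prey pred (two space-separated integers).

Answer: 13 1

Derivation:
Step 1: prey: 26+5-16=15; pred: 16+4-8=12
Step 2: prey: 15+3-7=11; pred: 12+1-6=7
Step 3: prey: 11+2-3=10; pred: 7+0-3=4
Step 4: prey: 10+2-1=11; pred: 4+0-2=2
Step 5: prey: 11+2-0=13; pred: 2+0-1=1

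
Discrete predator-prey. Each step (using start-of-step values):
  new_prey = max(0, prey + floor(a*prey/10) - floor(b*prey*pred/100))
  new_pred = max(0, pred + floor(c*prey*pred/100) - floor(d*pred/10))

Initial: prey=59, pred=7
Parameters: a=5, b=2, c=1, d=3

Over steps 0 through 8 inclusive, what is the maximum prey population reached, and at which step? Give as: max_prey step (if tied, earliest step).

Answer: 133 4

Derivation:
Step 1: prey: 59+29-8=80; pred: 7+4-2=9
Step 2: prey: 80+40-14=106; pred: 9+7-2=14
Step 3: prey: 106+53-29=130; pred: 14+14-4=24
Step 4: prey: 130+65-62=133; pred: 24+31-7=48
Step 5: prey: 133+66-127=72; pred: 48+63-14=97
Step 6: prey: 72+36-139=0; pred: 97+69-29=137
Step 7: prey: 0+0-0=0; pred: 137+0-41=96
Step 8: prey: 0+0-0=0; pred: 96+0-28=68
Max prey = 133 at step 4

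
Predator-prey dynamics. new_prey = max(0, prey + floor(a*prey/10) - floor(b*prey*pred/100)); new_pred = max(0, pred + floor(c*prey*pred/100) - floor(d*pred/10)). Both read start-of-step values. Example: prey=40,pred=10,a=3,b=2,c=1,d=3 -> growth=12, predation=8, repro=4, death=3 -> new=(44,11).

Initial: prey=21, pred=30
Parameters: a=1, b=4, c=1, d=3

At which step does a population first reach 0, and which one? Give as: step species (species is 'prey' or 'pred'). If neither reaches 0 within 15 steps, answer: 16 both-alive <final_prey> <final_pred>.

Step 1: prey: 21+2-25=0; pred: 30+6-9=27
First extinction: prey at step 1

Answer: 1 prey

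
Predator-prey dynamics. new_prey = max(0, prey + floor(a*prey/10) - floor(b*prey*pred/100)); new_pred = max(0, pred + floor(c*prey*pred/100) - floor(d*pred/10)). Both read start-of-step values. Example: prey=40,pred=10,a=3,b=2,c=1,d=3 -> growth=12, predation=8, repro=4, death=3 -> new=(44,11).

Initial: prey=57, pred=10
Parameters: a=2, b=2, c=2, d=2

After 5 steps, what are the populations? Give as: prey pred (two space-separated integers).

Step 1: prey: 57+11-11=57; pred: 10+11-2=19
Step 2: prey: 57+11-21=47; pred: 19+21-3=37
Step 3: prey: 47+9-34=22; pred: 37+34-7=64
Step 4: prey: 22+4-28=0; pred: 64+28-12=80
Step 5: prey: 0+0-0=0; pred: 80+0-16=64

Answer: 0 64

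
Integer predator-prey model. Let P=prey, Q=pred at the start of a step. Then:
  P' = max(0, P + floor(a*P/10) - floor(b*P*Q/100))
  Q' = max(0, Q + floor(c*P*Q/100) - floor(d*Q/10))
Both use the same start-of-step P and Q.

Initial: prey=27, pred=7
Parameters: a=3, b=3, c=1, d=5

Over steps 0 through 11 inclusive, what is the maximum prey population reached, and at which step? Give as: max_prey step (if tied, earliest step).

Step 1: prey: 27+8-5=30; pred: 7+1-3=5
Step 2: prey: 30+9-4=35; pred: 5+1-2=4
Step 3: prey: 35+10-4=41; pred: 4+1-2=3
Step 4: prey: 41+12-3=50; pred: 3+1-1=3
Step 5: prey: 50+15-4=61; pred: 3+1-1=3
Step 6: prey: 61+18-5=74; pred: 3+1-1=3
Step 7: prey: 74+22-6=90; pred: 3+2-1=4
Step 8: prey: 90+27-10=107; pred: 4+3-2=5
Step 9: prey: 107+32-16=123; pred: 5+5-2=8
Step 10: prey: 123+36-29=130; pred: 8+9-4=13
Step 11: prey: 130+39-50=119; pred: 13+16-6=23
Max prey = 130 at step 10

Answer: 130 10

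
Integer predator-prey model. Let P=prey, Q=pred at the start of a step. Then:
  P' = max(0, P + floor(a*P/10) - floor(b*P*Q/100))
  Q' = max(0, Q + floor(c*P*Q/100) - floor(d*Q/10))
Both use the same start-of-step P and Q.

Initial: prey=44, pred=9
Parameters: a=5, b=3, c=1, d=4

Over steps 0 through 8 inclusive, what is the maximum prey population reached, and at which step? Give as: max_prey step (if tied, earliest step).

Step 1: prey: 44+22-11=55; pred: 9+3-3=9
Step 2: prey: 55+27-14=68; pred: 9+4-3=10
Step 3: prey: 68+34-20=82; pred: 10+6-4=12
Step 4: prey: 82+41-29=94; pred: 12+9-4=17
Step 5: prey: 94+47-47=94; pred: 17+15-6=26
Step 6: prey: 94+47-73=68; pred: 26+24-10=40
Step 7: prey: 68+34-81=21; pred: 40+27-16=51
Step 8: prey: 21+10-32=0; pred: 51+10-20=41
Max prey = 94 at step 4

Answer: 94 4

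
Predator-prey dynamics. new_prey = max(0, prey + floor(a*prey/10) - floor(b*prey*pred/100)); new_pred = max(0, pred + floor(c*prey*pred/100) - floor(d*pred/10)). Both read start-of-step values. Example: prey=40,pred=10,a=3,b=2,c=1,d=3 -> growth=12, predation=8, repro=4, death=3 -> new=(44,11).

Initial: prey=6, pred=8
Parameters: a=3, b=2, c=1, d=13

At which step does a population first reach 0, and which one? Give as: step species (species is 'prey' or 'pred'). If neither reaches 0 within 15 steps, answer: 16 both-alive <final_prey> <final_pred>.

Step 1: prey: 6+1-0=7; pred: 8+0-10=0
First extinction: pred at step 1

Answer: 1 pred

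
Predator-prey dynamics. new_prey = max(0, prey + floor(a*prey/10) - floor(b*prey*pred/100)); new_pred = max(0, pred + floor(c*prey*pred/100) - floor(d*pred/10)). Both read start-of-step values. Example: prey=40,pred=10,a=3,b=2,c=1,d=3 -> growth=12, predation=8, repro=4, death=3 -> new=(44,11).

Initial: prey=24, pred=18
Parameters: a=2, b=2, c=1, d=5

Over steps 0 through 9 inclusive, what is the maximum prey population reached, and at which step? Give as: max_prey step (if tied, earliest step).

Answer: 45 9

Derivation:
Step 1: prey: 24+4-8=20; pred: 18+4-9=13
Step 2: prey: 20+4-5=19; pred: 13+2-6=9
Step 3: prey: 19+3-3=19; pred: 9+1-4=6
Step 4: prey: 19+3-2=20; pred: 6+1-3=4
Step 5: prey: 20+4-1=23; pred: 4+0-2=2
Step 6: prey: 23+4-0=27; pred: 2+0-1=1
Step 7: prey: 27+5-0=32; pred: 1+0-0=1
Step 8: prey: 32+6-0=38; pred: 1+0-0=1
Step 9: prey: 38+7-0=45; pred: 1+0-0=1
Max prey = 45 at step 9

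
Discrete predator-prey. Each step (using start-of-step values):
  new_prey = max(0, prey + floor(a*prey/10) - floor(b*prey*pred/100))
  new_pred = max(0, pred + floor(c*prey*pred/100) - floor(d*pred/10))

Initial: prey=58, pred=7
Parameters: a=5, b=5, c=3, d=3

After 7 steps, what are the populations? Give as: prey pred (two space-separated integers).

Answer: 0 24

Derivation:
Step 1: prey: 58+29-20=67; pred: 7+12-2=17
Step 2: prey: 67+33-56=44; pred: 17+34-5=46
Step 3: prey: 44+22-101=0; pred: 46+60-13=93
Step 4: prey: 0+0-0=0; pred: 93+0-27=66
Step 5: prey: 0+0-0=0; pred: 66+0-19=47
Step 6: prey: 0+0-0=0; pred: 47+0-14=33
Step 7: prey: 0+0-0=0; pred: 33+0-9=24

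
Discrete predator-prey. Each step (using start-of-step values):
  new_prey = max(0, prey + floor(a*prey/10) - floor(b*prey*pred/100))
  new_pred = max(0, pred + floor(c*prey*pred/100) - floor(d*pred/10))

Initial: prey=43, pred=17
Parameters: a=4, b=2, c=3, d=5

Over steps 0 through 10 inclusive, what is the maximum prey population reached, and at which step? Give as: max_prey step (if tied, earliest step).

Answer: 46 1

Derivation:
Step 1: prey: 43+17-14=46; pred: 17+21-8=30
Step 2: prey: 46+18-27=37; pred: 30+41-15=56
Step 3: prey: 37+14-41=10; pred: 56+62-28=90
Step 4: prey: 10+4-18=0; pred: 90+27-45=72
Step 5: prey: 0+0-0=0; pred: 72+0-36=36
Step 6: prey: 0+0-0=0; pred: 36+0-18=18
Step 7: prey: 0+0-0=0; pred: 18+0-9=9
Step 8: prey: 0+0-0=0; pred: 9+0-4=5
Step 9: prey: 0+0-0=0; pred: 5+0-2=3
Step 10: prey: 0+0-0=0; pred: 3+0-1=2
Max prey = 46 at step 1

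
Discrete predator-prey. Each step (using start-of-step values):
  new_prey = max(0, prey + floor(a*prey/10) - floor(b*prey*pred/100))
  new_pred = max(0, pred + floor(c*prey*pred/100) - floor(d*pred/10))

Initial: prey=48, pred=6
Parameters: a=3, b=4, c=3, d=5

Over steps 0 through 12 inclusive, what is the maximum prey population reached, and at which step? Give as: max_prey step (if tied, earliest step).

Answer: 51 1

Derivation:
Step 1: prey: 48+14-11=51; pred: 6+8-3=11
Step 2: prey: 51+15-22=44; pred: 11+16-5=22
Step 3: prey: 44+13-38=19; pred: 22+29-11=40
Step 4: prey: 19+5-30=0; pred: 40+22-20=42
Step 5: prey: 0+0-0=0; pred: 42+0-21=21
Step 6: prey: 0+0-0=0; pred: 21+0-10=11
Step 7: prey: 0+0-0=0; pred: 11+0-5=6
Step 8: prey: 0+0-0=0; pred: 6+0-3=3
Step 9: prey: 0+0-0=0; pred: 3+0-1=2
Step 10: prey: 0+0-0=0; pred: 2+0-1=1
Step 11: prey: 0+0-0=0; pred: 1+0-0=1
Step 12: prey: 0+0-0=0; pred: 1+0-0=1
Max prey = 51 at step 1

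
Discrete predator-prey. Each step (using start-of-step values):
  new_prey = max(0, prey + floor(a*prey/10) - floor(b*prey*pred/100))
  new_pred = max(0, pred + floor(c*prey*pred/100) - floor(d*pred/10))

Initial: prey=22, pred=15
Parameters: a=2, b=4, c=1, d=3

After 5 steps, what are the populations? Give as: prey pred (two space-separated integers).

Step 1: prey: 22+4-13=13; pred: 15+3-4=14
Step 2: prey: 13+2-7=8; pred: 14+1-4=11
Step 3: prey: 8+1-3=6; pred: 11+0-3=8
Step 4: prey: 6+1-1=6; pred: 8+0-2=6
Step 5: prey: 6+1-1=6; pred: 6+0-1=5

Answer: 6 5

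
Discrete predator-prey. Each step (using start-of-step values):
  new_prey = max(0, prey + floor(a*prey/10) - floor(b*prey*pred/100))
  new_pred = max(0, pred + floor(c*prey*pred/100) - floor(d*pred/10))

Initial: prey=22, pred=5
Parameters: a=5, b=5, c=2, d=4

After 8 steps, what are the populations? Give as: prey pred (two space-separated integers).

Answer: 0 29

Derivation:
Step 1: prey: 22+11-5=28; pred: 5+2-2=5
Step 2: prey: 28+14-7=35; pred: 5+2-2=5
Step 3: prey: 35+17-8=44; pred: 5+3-2=6
Step 4: prey: 44+22-13=53; pred: 6+5-2=9
Step 5: prey: 53+26-23=56; pred: 9+9-3=15
Step 6: prey: 56+28-42=42; pred: 15+16-6=25
Step 7: prey: 42+21-52=11; pred: 25+21-10=36
Step 8: prey: 11+5-19=0; pred: 36+7-14=29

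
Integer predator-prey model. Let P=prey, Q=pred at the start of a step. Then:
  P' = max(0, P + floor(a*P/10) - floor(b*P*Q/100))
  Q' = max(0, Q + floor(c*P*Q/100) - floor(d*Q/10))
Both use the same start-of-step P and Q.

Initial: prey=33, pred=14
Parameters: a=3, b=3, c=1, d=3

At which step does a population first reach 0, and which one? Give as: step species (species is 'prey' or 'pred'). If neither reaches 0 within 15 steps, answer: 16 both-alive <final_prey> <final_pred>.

Step 1: prey: 33+9-13=29; pred: 14+4-4=14
Step 2: prey: 29+8-12=25; pred: 14+4-4=14
Step 3: prey: 25+7-10=22; pred: 14+3-4=13
Step 4: prey: 22+6-8=20; pred: 13+2-3=12
Step 5: prey: 20+6-7=19; pred: 12+2-3=11
Step 6: prey: 19+5-6=18; pred: 11+2-3=10
Step 7: prey: 18+5-5=18; pred: 10+1-3=8
Step 8: prey: 18+5-4=19; pred: 8+1-2=7
Step 9: prey: 19+5-3=21; pred: 7+1-2=6
Step 10: prey: 21+6-3=24; pred: 6+1-1=6
Step 11: prey: 24+7-4=27; pred: 6+1-1=6
Step 12: prey: 27+8-4=31; pred: 6+1-1=6
Step 13: prey: 31+9-5=35; pred: 6+1-1=6
Step 14: prey: 35+10-6=39; pred: 6+2-1=7
Step 15: prey: 39+11-8=42; pred: 7+2-2=7
No extinction within 15 steps

Answer: 16 both-alive 42 7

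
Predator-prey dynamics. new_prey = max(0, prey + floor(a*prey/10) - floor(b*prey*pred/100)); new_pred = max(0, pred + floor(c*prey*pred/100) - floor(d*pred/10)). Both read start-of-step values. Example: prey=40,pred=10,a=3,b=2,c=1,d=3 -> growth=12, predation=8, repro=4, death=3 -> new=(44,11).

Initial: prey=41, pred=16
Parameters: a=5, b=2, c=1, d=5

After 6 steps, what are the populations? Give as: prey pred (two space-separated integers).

Step 1: prey: 41+20-13=48; pred: 16+6-8=14
Step 2: prey: 48+24-13=59; pred: 14+6-7=13
Step 3: prey: 59+29-15=73; pred: 13+7-6=14
Step 4: prey: 73+36-20=89; pred: 14+10-7=17
Step 5: prey: 89+44-30=103; pred: 17+15-8=24
Step 6: prey: 103+51-49=105; pred: 24+24-12=36

Answer: 105 36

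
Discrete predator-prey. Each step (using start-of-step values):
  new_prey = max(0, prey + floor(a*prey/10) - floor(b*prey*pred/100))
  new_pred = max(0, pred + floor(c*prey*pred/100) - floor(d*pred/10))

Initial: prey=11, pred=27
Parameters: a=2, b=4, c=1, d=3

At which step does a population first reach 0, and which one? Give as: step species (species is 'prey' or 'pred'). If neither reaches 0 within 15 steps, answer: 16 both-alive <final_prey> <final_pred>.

Step 1: prey: 11+2-11=2; pred: 27+2-8=21
Step 2: prey: 2+0-1=1; pred: 21+0-6=15
Step 3: prey: 1+0-0=1; pred: 15+0-4=11
Step 4: prey: 1+0-0=1; pred: 11+0-3=8
Step 5: prey: 1+0-0=1; pred: 8+0-2=6
Step 6: prey: 1+0-0=1; pred: 6+0-1=5
Step 7: prey: 1+0-0=1; pred: 5+0-1=4
Step 8: prey: 1+0-0=1; pred: 4+0-1=3
Step 9: prey: 1+0-0=1; pred: 3+0-0=3
Steps 10-15: state stable at prey=1, pred=3 (no change)
No extinction within 15 steps

Answer: 16 both-alive 1 3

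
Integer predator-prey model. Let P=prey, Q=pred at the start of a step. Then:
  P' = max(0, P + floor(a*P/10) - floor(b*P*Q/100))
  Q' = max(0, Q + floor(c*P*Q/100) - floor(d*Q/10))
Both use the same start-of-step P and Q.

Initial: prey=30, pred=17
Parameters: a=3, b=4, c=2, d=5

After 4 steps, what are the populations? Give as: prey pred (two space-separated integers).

Step 1: prey: 30+9-20=19; pred: 17+10-8=19
Step 2: prey: 19+5-14=10; pred: 19+7-9=17
Step 3: prey: 10+3-6=7; pred: 17+3-8=12
Step 4: prey: 7+2-3=6; pred: 12+1-6=7

Answer: 6 7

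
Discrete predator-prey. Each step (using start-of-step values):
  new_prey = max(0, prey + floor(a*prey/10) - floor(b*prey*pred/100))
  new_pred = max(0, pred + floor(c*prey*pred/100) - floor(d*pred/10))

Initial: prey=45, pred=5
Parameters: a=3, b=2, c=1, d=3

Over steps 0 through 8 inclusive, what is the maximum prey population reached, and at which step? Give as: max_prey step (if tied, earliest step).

Answer: 78 4

Derivation:
Step 1: prey: 45+13-4=54; pred: 5+2-1=6
Step 2: prey: 54+16-6=64; pred: 6+3-1=8
Step 3: prey: 64+19-10=73; pred: 8+5-2=11
Step 4: prey: 73+21-16=78; pred: 11+8-3=16
Step 5: prey: 78+23-24=77; pred: 16+12-4=24
Step 6: prey: 77+23-36=64; pred: 24+18-7=35
Step 7: prey: 64+19-44=39; pred: 35+22-10=47
Step 8: prey: 39+11-36=14; pred: 47+18-14=51
Max prey = 78 at step 4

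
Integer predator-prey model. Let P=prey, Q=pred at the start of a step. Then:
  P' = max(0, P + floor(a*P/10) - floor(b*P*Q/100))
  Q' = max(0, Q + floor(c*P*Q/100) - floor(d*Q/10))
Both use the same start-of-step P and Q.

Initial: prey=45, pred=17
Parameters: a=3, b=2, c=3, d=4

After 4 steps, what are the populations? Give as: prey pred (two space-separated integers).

Answer: 0 58

Derivation:
Step 1: prey: 45+13-15=43; pred: 17+22-6=33
Step 2: prey: 43+12-28=27; pred: 33+42-13=62
Step 3: prey: 27+8-33=2; pred: 62+50-24=88
Step 4: prey: 2+0-3=0; pred: 88+5-35=58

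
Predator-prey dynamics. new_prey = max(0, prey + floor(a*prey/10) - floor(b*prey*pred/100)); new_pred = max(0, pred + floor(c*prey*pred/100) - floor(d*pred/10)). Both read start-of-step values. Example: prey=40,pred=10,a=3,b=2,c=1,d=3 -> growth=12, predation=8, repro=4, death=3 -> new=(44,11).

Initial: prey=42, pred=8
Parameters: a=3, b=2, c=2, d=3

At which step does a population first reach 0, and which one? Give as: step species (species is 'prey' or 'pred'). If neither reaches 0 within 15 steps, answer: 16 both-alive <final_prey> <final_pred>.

Step 1: prey: 42+12-6=48; pred: 8+6-2=12
Step 2: prey: 48+14-11=51; pred: 12+11-3=20
Step 3: prey: 51+15-20=46; pred: 20+20-6=34
Step 4: prey: 46+13-31=28; pred: 34+31-10=55
Step 5: prey: 28+8-30=6; pred: 55+30-16=69
Step 6: prey: 6+1-8=0; pred: 69+8-20=57
First extinction: prey at step 6

Answer: 6 prey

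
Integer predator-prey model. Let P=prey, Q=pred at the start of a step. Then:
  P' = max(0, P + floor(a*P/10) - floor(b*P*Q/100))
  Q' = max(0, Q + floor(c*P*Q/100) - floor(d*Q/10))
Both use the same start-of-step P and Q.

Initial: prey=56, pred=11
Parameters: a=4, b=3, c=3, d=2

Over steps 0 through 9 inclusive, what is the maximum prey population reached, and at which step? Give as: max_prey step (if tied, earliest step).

Answer: 60 1

Derivation:
Step 1: prey: 56+22-18=60; pred: 11+18-2=27
Step 2: prey: 60+24-48=36; pred: 27+48-5=70
Step 3: prey: 36+14-75=0; pred: 70+75-14=131
Step 4: prey: 0+0-0=0; pred: 131+0-26=105
Step 5: prey: 0+0-0=0; pred: 105+0-21=84
Step 6: prey: 0+0-0=0; pred: 84+0-16=68
Step 7: prey: 0+0-0=0; pred: 68+0-13=55
Step 8: prey: 0+0-0=0; pred: 55+0-11=44
Step 9: prey: 0+0-0=0; pred: 44+0-8=36
Max prey = 60 at step 1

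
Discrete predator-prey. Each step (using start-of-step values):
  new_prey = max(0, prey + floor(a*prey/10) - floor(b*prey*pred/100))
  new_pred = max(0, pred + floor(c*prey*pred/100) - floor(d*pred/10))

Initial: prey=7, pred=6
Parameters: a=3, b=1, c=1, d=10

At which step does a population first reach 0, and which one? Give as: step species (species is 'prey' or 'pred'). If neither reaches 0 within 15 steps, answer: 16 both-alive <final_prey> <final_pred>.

Step 1: prey: 7+2-0=9; pred: 6+0-6=0
First extinction: pred at step 1

Answer: 1 pred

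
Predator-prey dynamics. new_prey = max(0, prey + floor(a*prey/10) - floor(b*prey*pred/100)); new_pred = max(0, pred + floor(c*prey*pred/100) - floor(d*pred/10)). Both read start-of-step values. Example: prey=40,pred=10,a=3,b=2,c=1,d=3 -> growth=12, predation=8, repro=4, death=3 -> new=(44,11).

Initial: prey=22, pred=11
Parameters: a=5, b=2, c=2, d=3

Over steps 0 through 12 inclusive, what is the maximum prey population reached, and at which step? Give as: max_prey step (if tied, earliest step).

Answer: 47 4

Derivation:
Step 1: prey: 22+11-4=29; pred: 11+4-3=12
Step 2: prey: 29+14-6=37; pred: 12+6-3=15
Step 3: prey: 37+18-11=44; pred: 15+11-4=22
Step 4: prey: 44+22-19=47; pred: 22+19-6=35
Step 5: prey: 47+23-32=38; pred: 35+32-10=57
Step 6: prey: 38+19-43=14; pred: 57+43-17=83
Step 7: prey: 14+7-23=0; pred: 83+23-24=82
Step 8: prey: 0+0-0=0; pred: 82+0-24=58
Step 9: prey: 0+0-0=0; pred: 58+0-17=41
Step 10: prey: 0+0-0=0; pred: 41+0-12=29
Step 11: prey: 0+0-0=0; pred: 29+0-8=21
Step 12: prey: 0+0-0=0; pred: 21+0-6=15
Max prey = 47 at step 4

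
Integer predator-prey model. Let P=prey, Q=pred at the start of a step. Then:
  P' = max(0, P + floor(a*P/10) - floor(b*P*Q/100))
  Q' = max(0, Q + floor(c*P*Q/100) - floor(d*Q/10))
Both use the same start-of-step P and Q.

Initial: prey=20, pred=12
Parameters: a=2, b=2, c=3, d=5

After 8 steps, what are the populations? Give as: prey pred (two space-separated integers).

Step 1: prey: 20+4-4=20; pred: 12+7-6=13
Step 2: prey: 20+4-5=19; pred: 13+7-6=14
Step 3: prey: 19+3-5=17; pred: 14+7-7=14
Step 4: prey: 17+3-4=16; pred: 14+7-7=14
Step 5: prey: 16+3-4=15; pred: 14+6-7=13
Step 6: prey: 15+3-3=15; pred: 13+5-6=12
Step 7: prey: 15+3-3=15; pred: 12+5-6=11
Step 8: prey: 15+3-3=15; pred: 11+4-5=10

Answer: 15 10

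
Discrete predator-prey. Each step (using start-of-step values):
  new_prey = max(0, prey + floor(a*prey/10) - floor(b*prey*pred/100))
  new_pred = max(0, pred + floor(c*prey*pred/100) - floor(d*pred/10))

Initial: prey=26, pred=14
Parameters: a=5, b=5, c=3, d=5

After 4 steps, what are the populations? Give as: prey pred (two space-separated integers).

Answer: 6 13

Derivation:
Step 1: prey: 26+13-18=21; pred: 14+10-7=17
Step 2: prey: 21+10-17=14; pred: 17+10-8=19
Step 3: prey: 14+7-13=8; pred: 19+7-9=17
Step 4: prey: 8+4-6=6; pred: 17+4-8=13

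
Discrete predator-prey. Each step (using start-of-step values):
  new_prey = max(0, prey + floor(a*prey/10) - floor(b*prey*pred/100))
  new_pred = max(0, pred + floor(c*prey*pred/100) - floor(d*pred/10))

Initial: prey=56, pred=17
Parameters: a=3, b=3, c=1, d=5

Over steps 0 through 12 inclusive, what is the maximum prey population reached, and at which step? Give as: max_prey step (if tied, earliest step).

Step 1: prey: 56+16-28=44; pred: 17+9-8=18
Step 2: prey: 44+13-23=34; pred: 18+7-9=16
Step 3: prey: 34+10-16=28; pred: 16+5-8=13
Step 4: prey: 28+8-10=26; pred: 13+3-6=10
Step 5: prey: 26+7-7=26; pred: 10+2-5=7
Step 6: prey: 26+7-5=28; pred: 7+1-3=5
Step 7: prey: 28+8-4=32; pred: 5+1-2=4
Step 8: prey: 32+9-3=38; pred: 4+1-2=3
Step 9: prey: 38+11-3=46; pred: 3+1-1=3
Step 10: prey: 46+13-4=55; pred: 3+1-1=3
Step 11: prey: 55+16-4=67; pred: 3+1-1=3
Step 12: prey: 67+20-6=81; pred: 3+2-1=4
Max prey = 81 at step 12

Answer: 81 12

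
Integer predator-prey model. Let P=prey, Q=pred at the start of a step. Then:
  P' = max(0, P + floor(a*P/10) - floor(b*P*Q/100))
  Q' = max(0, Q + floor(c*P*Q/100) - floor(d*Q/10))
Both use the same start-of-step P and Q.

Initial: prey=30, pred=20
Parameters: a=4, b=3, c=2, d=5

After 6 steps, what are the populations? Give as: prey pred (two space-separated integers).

Answer: 12 7

Derivation:
Step 1: prey: 30+12-18=24; pred: 20+12-10=22
Step 2: prey: 24+9-15=18; pred: 22+10-11=21
Step 3: prey: 18+7-11=14; pred: 21+7-10=18
Step 4: prey: 14+5-7=12; pred: 18+5-9=14
Step 5: prey: 12+4-5=11; pred: 14+3-7=10
Step 6: prey: 11+4-3=12; pred: 10+2-5=7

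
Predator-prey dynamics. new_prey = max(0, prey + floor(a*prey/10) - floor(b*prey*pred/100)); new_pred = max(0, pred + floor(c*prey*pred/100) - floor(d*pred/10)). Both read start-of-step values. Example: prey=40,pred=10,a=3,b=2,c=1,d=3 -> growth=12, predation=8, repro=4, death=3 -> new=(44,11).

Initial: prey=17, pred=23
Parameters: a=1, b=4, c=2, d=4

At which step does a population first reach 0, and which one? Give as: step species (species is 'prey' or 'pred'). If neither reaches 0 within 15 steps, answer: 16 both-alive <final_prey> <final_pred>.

Step 1: prey: 17+1-15=3; pred: 23+7-9=21
Step 2: prey: 3+0-2=1; pred: 21+1-8=14
Step 3: prey: 1+0-0=1; pred: 14+0-5=9
Step 4: prey: 1+0-0=1; pred: 9+0-3=6
Step 5: prey: 1+0-0=1; pred: 6+0-2=4
Step 6: prey: 1+0-0=1; pred: 4+0-1=3
Step 7: prey: 1+0-0=1; pred: 3+0-1=2
Step 8: prey: 1+0-0=1; pred: 2+0-0=2
Steps 9-15: state stable at prey=1, pred=2 (no change)
No extinction within 15 steps

Answer: 16 both-alive 1 2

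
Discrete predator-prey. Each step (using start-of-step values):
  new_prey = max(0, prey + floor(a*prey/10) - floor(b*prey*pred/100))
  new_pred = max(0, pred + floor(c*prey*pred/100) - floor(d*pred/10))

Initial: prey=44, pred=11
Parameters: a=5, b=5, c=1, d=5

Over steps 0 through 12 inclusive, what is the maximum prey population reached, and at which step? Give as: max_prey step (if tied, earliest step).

Step 1: prey: 44+22-24=42; pred: 11+4-5=10
Step 2: prey: 42+21-21=42; pred: 10+4-5=9
Step 3: prey: 42+21-18=45; pred: 9+3-4=8
Step 4: prey: 45+22-18=49; pred: 8+3-4=7
Step 5: prey: 49+24-17=56; pred: 7+3-3=7
Step 6: prey: 56+28-19=65; pred: 7+3-3=7
Step 7: prey: 65+32-22=75; pred: 7+4-3=8
Step 8: prey: 75+37-30=82; pred: 8+6-4=10
Step 9: prey: 82+41-41=82; pred: 10+8-5=13
Step 10: prey: 82+41-53=70; pred: 13+10-6=17
Step 11: prey: 70+35-59=46; pred: 17+11-8=20
Step 12: prey: 46+23-46=23; pred: 20+9-10=19
Max prey = 82 at step 8

Answer: 82 8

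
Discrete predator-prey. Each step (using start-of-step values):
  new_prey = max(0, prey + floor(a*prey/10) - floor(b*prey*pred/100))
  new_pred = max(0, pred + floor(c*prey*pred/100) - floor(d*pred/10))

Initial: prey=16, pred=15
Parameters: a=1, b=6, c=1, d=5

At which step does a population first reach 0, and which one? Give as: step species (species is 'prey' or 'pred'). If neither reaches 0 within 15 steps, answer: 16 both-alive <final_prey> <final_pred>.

Answer: 16 both-alive 2 1

Derivation:
Step 1: prey: 16+1-14=3; pred: 15+2-7=10
Step 2: prey: 3+0-1=2; pred: 10+0-5=5
Step 3: prey: 2+0-0=2; pred: 5+0-2=3
Step 4: prey: 2+0-0=2; pred: 3+0-1=2
Step 5: prey: 2+0-0=2; pred: 2+0-1=1
Step 6: prey: 2+0-0=2; pred: 1+0-0=1
Steps 7-15: state stable at prey=2, pred=1 (no change)
No extinction within 15 steps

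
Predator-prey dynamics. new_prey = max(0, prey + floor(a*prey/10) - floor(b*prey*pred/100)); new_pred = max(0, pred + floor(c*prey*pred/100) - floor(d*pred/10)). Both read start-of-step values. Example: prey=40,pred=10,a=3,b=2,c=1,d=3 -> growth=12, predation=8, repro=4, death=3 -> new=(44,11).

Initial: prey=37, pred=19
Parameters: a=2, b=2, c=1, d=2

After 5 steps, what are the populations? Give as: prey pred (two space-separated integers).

Answer: 8 22

Derivation:
Step 1: prey: 37+7-14=30; pred: 19+7-3=23
Step 2: prey: 30+6-13=23; pred: 23+6-4=25
Step 3: prey: 23+4-11=16; pred: 25+5-5=25
Step 4: prey: 16+3-8=11; pred: 25+4-5=24
Step 5: prey: 11+2-5=8; pred: 24+2-4=22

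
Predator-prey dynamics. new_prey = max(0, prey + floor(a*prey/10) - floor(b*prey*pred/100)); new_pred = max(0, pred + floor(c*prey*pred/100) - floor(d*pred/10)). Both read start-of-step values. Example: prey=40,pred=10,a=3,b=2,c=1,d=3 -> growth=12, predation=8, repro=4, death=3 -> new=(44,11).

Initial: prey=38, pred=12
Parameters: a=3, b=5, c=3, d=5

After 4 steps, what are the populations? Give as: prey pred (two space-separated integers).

Answer: 0 10

Derivation:
Step 1: prey: 38+11-22=27; pred: 12+13-6=19
Step 2: prey: 27+8-25=10; pred: 19+15-9=25
Step 3: prey: 10+3-12=1; pred: 25+7-12=20
Step 4: prey: 1+0-1=0; pred: 20+0-10=10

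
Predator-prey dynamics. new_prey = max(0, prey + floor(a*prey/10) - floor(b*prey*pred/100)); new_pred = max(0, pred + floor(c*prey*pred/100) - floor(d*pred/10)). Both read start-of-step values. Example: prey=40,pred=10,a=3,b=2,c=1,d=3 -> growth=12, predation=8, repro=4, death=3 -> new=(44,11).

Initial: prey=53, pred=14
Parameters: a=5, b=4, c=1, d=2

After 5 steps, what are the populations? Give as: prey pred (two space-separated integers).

Answer: 2 26

Derivation:
Step 1: prey: 53+26-29=50; pred: 14+7-2=19
Step 2: prey: 50+25-38=37; pred: 19+9-3=25
Step 3: prey: 37+18-37=18; pred: 25+9-5=29
Step 4: prey: 18+9-20=7; pred: 29+5-5=29
Step 5: prey: 7+3-8=2; pred: 29+2-5=26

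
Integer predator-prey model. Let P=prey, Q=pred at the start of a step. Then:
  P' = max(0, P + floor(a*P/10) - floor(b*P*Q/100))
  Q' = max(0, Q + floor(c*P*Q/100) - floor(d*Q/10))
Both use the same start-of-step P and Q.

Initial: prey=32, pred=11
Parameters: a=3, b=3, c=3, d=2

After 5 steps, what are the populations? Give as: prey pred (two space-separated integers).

Answer: 0 40

Derivation:
Step 1: prey: 32+9-10=31; pred: 11+10-2=19
Step 2: prey: 31+9-17=23; pred: 19+17-3=33
Step 3: prey: 23+6-22=7; pred: 33+22-6=49
Step 4: prey: 7+2-10=0; pred: 49+10-9=50
Step 5: prey: 0+0-0=0; pred: 50+0-10=40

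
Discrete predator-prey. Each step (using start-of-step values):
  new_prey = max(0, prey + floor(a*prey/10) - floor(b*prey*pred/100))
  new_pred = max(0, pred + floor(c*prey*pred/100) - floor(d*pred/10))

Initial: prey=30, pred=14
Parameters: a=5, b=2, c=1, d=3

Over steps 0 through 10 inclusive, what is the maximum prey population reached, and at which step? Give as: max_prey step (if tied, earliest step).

Answer: 68 5

Derivation:
Step 1: prey: 30+15-8=37; pred: 14+4-4=14
Step 2: prey: 37+18-10=45; pred: 14+5-4=15
Step 3: prey: 45+22-13=54; pred: 15+6-4=17
Step 4: prey: 54+27-18=63; pred: 17+9-5=21
Step 5: prey: 63+31-26=68; pred: 21+13-6=28
Step 6: prey: 68+34-38=64; pred: 28+19-8=39
Step 7: prey: 64+32-49=47; pred: 39+24-11=52
Step 8: prey: 47+23-48=22; pred: 52+24-15=61
Step 9: prey: 22+11-26=7; pred: 61+13-18=56
Step 10: prey: 7+3-7=3; pred: 56+3-16=43
Max prey = 68 at step 5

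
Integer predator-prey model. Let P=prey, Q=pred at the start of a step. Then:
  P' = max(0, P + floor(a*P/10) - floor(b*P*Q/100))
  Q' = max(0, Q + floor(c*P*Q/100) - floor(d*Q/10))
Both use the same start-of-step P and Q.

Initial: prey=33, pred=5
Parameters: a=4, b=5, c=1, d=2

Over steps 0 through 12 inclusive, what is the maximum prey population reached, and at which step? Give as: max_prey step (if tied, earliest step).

Step 1: prey: 33+13-8=38; pred: 5+1-1=5
Step 2: prey: 38+15-9=44; pred: 5+1-1=5
Step 3: prey: 44+17-11=50; pred: 5+2-1=6
Step 4: prey: 50+20-15=55; pred: 6+3-1=8
Step 5: prey: 55+22-22=55; pred: 8+4-1=11
Step 6: prey: 55+22-30=47; pred: 11+6-2=15
Step 7: prey: 47+18-35=30; pred: 15+7-3=19
Step 8: prey: 30+12-28=14; pred: 19+5-3=21
Step 9: prey: 14+5-14=5; pred: 21+2-4=19
Step 10: prey: 5+2-4=3; pred: 19+0-3=16
Step 11: prey: 3+1-2=2; pred: 16+0-3=13
Step 12: prey: 2+0-1=1; pred: 13+0-2=11
Max prey = 55 at step 4

Answer: 55 4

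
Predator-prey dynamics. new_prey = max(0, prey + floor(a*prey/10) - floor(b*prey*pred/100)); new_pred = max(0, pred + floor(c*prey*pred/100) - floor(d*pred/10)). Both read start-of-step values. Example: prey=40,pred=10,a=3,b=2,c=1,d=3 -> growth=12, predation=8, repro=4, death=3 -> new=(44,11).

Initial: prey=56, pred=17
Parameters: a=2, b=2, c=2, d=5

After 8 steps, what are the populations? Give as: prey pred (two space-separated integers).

Answer: 2 3

Derivation:
Step 1: prey: 56+11-19=48; pred: 17+19-8=28
Step 2: prey: 48+9-26=31; pred: 28+26-14=40
Step 3: prey: 31+6-24=13; pred: 40+24-20=44
Step 4: prey: 13+2-11=4; pred: 44+11-22=33
Step 5: prey: 4+0-2=2; pred: 33+2-16=19
Step 6: prey: 2+0-0=2; pred: 19+0-9=10
Step 7: prey: 2+0-0=2; pred: 10+0-5=5
Step 8: prey: 2+0-0=2; pred: 5+0-2=3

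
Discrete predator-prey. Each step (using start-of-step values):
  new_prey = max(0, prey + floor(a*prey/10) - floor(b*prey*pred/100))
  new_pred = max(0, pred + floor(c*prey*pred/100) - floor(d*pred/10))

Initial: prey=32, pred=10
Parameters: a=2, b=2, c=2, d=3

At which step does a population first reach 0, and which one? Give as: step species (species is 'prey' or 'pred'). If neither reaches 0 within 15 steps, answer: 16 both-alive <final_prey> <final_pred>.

Step 1: prey: 32+6-6=32; pred: 10+6-3=13
Step 2: prey: 32+6-8=30; pred: 13+8-3=18
Step 3: prey: 30+6-10=26; pred: 18+10-5=23
Step 4: prey: 26+5-11=20; pred: 23+11-6=28
Step 5: prey: 20+4-11=13; pred: 28+11-8=31
Step 6: prey: 13+2-8=7; pred: 31+8-9=30
Step 7: prey: 7+1-4=4; pred: 30+4-9=25
Step 8: prey: 4+0-2=2; pred: 25+2-7=20
Step 9: prey: 2+0-0=2; pred: 20+0-6=14
Step 10: prey: 2+0-0=2; pred: 14+0-4=10
Step 11: prey: 2+0-0=2; pred: 10+0-3=7
Step 12: prey: 2+0-0=2; pred: 7+0-2=5
Step 13: prey: 2+0-0=2; pred: 5+0-1=4
Step 14: prey: 2+0-0=2; pred: 4+0-1=3
Step 15: prey: 2+0-0=2; pred: 3+0-0=3
No extinction within 15 steps

Answer: 16 both-alive 2 3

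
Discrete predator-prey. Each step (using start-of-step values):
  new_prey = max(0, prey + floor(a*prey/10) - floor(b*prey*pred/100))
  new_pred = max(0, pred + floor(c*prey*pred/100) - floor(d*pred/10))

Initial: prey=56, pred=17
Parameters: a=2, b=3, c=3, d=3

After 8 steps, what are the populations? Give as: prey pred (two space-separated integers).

Answer: 0 10

Derivation:
Step 1: prey: 56+11-28=39; pred: 17+28-5=40
Step 2: prey: 39+7-46=0; pred: 40+46-12=74
Step 3: prey: 0+0-0=0; pred: 74+0-22=52
Step 4: prey: 0+0-0=0; pred: 52+0-15=37
Step 5: prey: 0+0-0=0; pred: 37+0-11=26
Step 6: prey: 0+0-0=0; pred: 26+0-7=19
Step 7: prey: 0+0-0=0; pred: 19+0-5=14
Step 8: prey: 0+0-0=0; pred: 14+0-4=10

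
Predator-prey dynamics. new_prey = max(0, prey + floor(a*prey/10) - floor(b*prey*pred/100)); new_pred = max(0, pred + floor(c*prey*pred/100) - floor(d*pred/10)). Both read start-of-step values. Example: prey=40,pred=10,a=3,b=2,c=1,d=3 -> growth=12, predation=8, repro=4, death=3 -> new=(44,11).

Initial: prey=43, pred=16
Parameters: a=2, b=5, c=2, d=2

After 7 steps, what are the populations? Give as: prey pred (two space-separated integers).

Step 1: prey: 43+8-34=17; pred: 16+13-3=26
Step 2: prey: 17+3-22=0; pred: 26+8-5=29
Step 3: prey: 0+0-0=0; pred: 29+0-5=24
Step 4: prey: 0+0-0=0; pred: 24+0-4=20
Step 5: prey: 0+0-0=0; pred: 20+0-4=16
Step 6: prey: 0+0-0=0; pred: 16+0-3=13
Step 7: prey: 0+0-0=0; pred: 13+0-2=11

Answer: 0 11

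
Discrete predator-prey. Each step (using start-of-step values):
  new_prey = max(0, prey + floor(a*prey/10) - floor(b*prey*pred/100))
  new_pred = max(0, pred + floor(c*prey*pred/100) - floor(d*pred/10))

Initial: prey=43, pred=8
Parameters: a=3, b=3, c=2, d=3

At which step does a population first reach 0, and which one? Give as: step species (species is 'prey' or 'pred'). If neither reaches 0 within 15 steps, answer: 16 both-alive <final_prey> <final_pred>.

Step 1: prey: 43+12-10=45; pred: 8+6-2=12
Step 2: prey: 45+13-16=42; pred: 12+10-3=19
Step 3: prey: 42+12-23=31; pred: 19+15-5=29
Step 4: prey: 31+9-26=14; pred: 29+17-8=38
Step 5: prey: 14+4-15=3; pred: 38+10-11=37
Step 6: prey: 3+0-3=0; pred: 37+2-11=28
First extinction: prey at step 6

Answer: 6 prey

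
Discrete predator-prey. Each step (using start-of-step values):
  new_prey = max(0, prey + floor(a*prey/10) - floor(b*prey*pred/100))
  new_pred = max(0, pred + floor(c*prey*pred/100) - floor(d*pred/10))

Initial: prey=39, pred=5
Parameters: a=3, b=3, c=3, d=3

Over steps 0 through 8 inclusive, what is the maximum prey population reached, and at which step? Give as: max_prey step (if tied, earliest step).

Step 1: prey: 39+11-5=45; pred: 5+5-1=9
Step 2: prey: 45+13-12=46; pred: 9+12-2=19
Step 3: prey: 46+13-26=33; pred: 19+26-5=40
Step 4: prey: 33+9-39=3; pred: 40+39-12=67
Step 5: prey: 3+0-6=0; pred: 67+6-20=53
Step 6: prey: 0+0-0=0; pred: 53+0-15=38
Step 7: prey: 0+0-0=0; pred: 38+0-11=27
Step 8: prey: 0+0-0=0; pred: 27+0-8=19
Max prey = 46 at step 2

Answer: 46 2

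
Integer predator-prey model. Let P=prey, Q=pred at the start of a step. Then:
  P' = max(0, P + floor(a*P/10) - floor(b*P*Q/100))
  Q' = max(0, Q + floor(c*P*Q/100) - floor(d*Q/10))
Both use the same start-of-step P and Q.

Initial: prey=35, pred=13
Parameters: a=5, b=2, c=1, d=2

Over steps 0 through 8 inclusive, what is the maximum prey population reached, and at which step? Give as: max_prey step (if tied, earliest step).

Answer: 62 4

Derivation:
Step 1: prey: 35+17-9=43; pred: 13+4-2=15
Step 2: prey: 43+21-12=52; pred: 15+6-3=18
Step 3: prey: 52+26-18=60; pred: 18+9-3=24
Step 4: prey: 60+30-28=62; pred: 24+14-4=34
Step 5: prey: 62+31-42=51; pred: 34+21-6=49
Step 6: prey: 51+25-49=27; pred: 49+24-9=64
Step 7: prey: 27+13-34=6; pred: 64+17-12=69
Step 8: prey: 6+3-8=1; pred: 69+4-13=60
Max prey = 62 at step 4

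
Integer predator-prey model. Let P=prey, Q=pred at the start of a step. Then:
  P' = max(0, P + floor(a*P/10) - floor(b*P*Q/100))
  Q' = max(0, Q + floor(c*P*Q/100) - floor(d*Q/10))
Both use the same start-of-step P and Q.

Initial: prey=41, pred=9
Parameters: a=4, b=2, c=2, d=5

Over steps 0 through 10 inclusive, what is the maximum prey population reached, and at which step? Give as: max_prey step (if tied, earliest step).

Answer: 61 3

Derivation:
Step 1: prey: 41+16-7=50; pred: 9+7-4=12
Step 2: prey: 50+20-12=58; pred: 12+12-6=18
Step 3: prey: 58+23-20=61; pred: 18+20-9=29
Step 4: prey: 61+24-35=50; pred: 29+35-14=50
Step 5: prey: 50+20-50=20; pred: 50+50-25=75
Step 6: prey: 20+8-30=0; pred: 75+30-37=68
Step 7: prey: 0+0-0=0; pred: 68+0-34=34
Step 8: prey: 0+0-0=0; pred: 34+0-17=17
Step 9: prey: 0+0-0=0; pred: 17+0-8=9
Step 10: prey: 0+0-0=0; pred: 9+0-4=5
Max prey = 61 at step 3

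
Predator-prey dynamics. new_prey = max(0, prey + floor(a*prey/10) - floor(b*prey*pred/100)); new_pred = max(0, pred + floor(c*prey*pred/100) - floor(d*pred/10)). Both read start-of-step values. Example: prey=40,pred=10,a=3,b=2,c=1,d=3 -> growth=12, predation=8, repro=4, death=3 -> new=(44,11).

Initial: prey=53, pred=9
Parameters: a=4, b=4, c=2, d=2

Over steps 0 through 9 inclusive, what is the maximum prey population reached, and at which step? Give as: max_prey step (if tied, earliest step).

Answer: 55 1

Derivation:
Step 1: prey: 53+21-19=55; pred: 9+9-1=17
Step 2: prey: 55+22-37=40; pred: 17+18-3=32
Step 3: prey: 40+16-51=5; pred: 32+25-6=51
Step 4: prey: 5+2-10=0; pred: 51+5-10=46
Step 5: prey: 0+0-0=0; pred: 46+0-9=37
Step 6: prey: 0+0-0=0; pred: 37+0-7=30
Step 7: prey: 0+0-0=0; pred: 30+0-6=24
Step 8: prey: 0+0-0=0; pred: 24+0-4=20
Step 9: prey: 0+0-0=0; pred: 20+0-4=16
Max prey = 55 at step 1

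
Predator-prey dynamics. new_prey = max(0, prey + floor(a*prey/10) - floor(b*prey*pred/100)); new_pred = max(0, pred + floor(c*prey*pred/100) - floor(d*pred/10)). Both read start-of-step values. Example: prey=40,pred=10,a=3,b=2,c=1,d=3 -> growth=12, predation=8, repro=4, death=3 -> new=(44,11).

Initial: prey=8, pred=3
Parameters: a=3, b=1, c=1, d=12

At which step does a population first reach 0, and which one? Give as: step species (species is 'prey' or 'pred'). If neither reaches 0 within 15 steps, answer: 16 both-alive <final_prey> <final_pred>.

Step 1: prey: 8+2-0=10; pred: 3+0-3=0
First extinction: pred at step 1

Answer: 1 pred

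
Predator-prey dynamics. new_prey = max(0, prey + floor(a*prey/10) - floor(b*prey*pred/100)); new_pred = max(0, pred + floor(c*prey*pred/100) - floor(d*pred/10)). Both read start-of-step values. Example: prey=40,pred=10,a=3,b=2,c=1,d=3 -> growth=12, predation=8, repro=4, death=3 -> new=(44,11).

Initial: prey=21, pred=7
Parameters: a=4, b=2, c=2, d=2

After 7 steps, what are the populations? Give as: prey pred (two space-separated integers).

Step 1: prey: 21+8-2=27; pred: 7+2-1=8
Step 2: prey: 27+10-4=33; pred: 8+4-1=11
Step 3: prey: 33+13-7=39; pred: 11+7-2=16
Step 4: prey: 39+15-12=42; pred: 16+12-3=25
Step 5: prey: 42+16-21=37; pred: 25+21-5=41
Step 6: prey: 37+14-30=21; pred: 41+30-8=63
Step 7: prey: 21+8-26=3; pred: 63+26-12=77

Answer: 3 77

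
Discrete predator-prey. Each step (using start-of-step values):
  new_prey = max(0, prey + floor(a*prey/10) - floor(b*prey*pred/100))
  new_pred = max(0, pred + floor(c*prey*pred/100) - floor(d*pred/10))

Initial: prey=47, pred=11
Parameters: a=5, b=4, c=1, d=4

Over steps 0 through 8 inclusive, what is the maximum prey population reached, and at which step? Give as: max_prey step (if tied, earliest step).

Step 1: prey: 47+23-20=50; pred: 11+5-4=12
Step 2: prey: 50+25-24=51; pred: 12+6-4=14
Step 3: prey: 51+25-28=48; pred: 14+7-5=16
Step 4: prey: 48+24-30=42; pred: 16+7-6=17
Step 5: prey: 42+21-28=35; pred: 17+7-6=18
Step 6: prey: 35+17-25=27; pred: 18+6-7=17
Step 7: prey: 27+13-18=22; pred: 17+4-6=15
Step 8: prey: 22+11-13=20; pred: 15+3-6=12
Max prey = 51 at step 2

Answer: 51 2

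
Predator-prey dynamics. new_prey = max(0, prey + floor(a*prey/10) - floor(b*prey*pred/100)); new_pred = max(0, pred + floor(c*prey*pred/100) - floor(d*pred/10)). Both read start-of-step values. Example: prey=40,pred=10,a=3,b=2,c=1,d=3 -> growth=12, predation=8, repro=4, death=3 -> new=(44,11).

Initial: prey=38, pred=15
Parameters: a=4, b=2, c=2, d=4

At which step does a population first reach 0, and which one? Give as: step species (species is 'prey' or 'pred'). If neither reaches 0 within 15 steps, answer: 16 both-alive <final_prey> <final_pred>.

Step 1: prey: 38+15-11=42; pred: 15+11-6=20
Step 2: prey: 42+16-16=42; pred: 20+16-8=28
Step 3: prey: 42+16-23=35; pred: 28+23-11=40
Step 4: prey: 35+14-28=21; pred: 40+28-16=52
Step 5: prey: 21+8-21=8; pred: 52+21-20=53
Step 6: prey: 8+3-8=3; pred: 53+8-21=40
Step 7: prey: 3+1-2=2; pred: 40+2-16=26
Step 8: prey: 2+0-1=1; pred: 26+1-10=17
Step 9: prey: 1+0-0=1; pred: 17+0-6=11
Step 10: prey: 1+0-0=1; pred: 11+0-4=7
Step 11: prey: 1+0-0=1; pred: 7+0-2=5
Step 12: prey: 1+0-0=1; pred: 5+0-2=3
Step 13: prey: 1+0-0=1; pred: 3+0-1=2
Step 14: prey: 1+0-0=1; pred: 2+0-0=2
Steps 15-15: state stable at prey=1, pred=2 (no change)
No extinction within 15 steps

Answer: 16 both-alive 1 2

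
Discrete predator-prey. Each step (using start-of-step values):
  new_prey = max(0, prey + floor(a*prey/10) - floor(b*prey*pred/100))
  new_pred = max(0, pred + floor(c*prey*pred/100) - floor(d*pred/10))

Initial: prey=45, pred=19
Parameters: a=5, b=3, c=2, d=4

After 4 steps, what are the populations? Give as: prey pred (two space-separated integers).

Answer: 1 34

Derivation:
Step 1: prey: 45+22-25=42; pred: 19+17-7=29
Step 2: prey: 42+21-36=27; pred: 29+24-11=42
Step 3: prey: 27+13-34=6; pred: 42+22-16=48
Step 4: prey: 6+3-8=1; pred: 48+5-19=34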